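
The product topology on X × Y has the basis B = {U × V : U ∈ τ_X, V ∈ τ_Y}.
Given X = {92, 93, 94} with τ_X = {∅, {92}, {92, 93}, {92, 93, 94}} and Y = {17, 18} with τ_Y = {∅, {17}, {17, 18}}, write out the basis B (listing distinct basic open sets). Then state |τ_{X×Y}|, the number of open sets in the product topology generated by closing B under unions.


Basis B = {∅ × ∅, {92} × {17}, {92} × {17, 18}, {92, 93} × {17}, {92, 93, 94} × {17}, {92, 93} × {17, 18}, {92, 93, 94} × {17, 18}}; |τ_{X×Y}| = 10.

Enumerate products U × V with U ∈ τ_X, V ∈ τ_Y (deduplicated):
  ∅ × ∅ = {} (∅)
  {92} × {17} = {(92,17)}
  {92} × {17, 18} = {(92,17), (92,18)}
  {92, 93} × {17} = {(92,17), (93,17)}
  {92, 93, 94} × {17} = {(92,17), (93,17), (94,17)}
  {92, 93} × {17, 18} = {(92,17), (92,18), (93,17), (93,18)}
  {92, 93, 94} × {17, 18} = {(92,17), (92,18), (93,17), (93,18), (94,17), (94,18)}
These 7 distinct sets form the basis B.
Close under arbitrary unions to get τ_{X×Y}; counting gives |τ_{X×Y}| = 10.


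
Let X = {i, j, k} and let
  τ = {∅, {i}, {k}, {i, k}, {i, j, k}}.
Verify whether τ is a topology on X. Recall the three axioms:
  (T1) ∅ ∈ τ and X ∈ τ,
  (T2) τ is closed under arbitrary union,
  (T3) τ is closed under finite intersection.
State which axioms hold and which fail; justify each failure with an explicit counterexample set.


τ IS a topology on X.

Axiom (T1): ∅ ∈ τ? Yes; X ∈ τ? Yes.
Axiom (T2/T3): check pairwise unions and intersections of members of τ.
All pairwise intersections and unions checked — each lies in τ. Therefore τ satisfies (T1), (T2), (T3): it IS a topology on X.


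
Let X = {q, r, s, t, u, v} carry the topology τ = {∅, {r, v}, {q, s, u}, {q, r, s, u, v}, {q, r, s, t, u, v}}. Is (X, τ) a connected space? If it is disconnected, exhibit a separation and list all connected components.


(X, τ) is connected.

Find clopen sets (U ∈ τ with X ∖ U ∈ τ):
  U = ∅, X ∖ U = {q, r, s, t, u, v} — both open, so U is clopen.
  U = {q, r, s, t, u, v}, X ∖ U = ∅ — both open, so U is clopen.
Only trivial clopens (∅ and X) exist, so (X, τ) is connected.
Compute connected components by grouping points that agree on all clopens:
  component: {q, r, s, t, u, v}


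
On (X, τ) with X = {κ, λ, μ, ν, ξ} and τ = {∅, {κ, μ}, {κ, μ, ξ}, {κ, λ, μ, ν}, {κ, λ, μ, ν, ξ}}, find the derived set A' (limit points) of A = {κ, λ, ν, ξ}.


A' = {λ, μ, ν, ξ}

For each x ∈ X, list the open sets U ∈ τ with x ∈ U, then check whether U ∩ (A ∖ {x}) ≠ ∅ for every such U.
  x = κ: open {κ, μ} ∋ x has {κ, μ} ∩ (A ∖ {κ}) = ∅, so x is NOT a limit point.
  x = λ: opens ∋ x are {κ, λ, μ, ν}, {κ, λ, μ, ν, ξ}; each meets A ∖ {λ}, so x IS a limit point.
  x = μ: opens ∋ x are {κ, μ}, {κ, μ, ξ}, {κ, λ, μ, ν}, {κ, λ, μ, ν, ξ}; each meets A ∖ {μ}, so x IS a limit point.
  x = ν: opens ∋ x are {κ, λ, μ, ν}, {κ, λ, μ, ν, ξ}; each meets A ∖ {ν}, so x IS a limit point.
  x = ξ: opens ∋ x are {κ, μ, ξ}, {κ, λ, μ, ν, ξ}; each meets A ∖ {ξ}, so x IS a limit point.
Collecting: A' = {λ, μ, ν, ξ}.


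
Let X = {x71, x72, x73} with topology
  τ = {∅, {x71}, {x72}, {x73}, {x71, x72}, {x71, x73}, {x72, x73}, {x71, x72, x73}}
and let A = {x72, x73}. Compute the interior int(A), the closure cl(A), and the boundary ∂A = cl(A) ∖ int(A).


int(A) = {x72, x73}, cl(A) = {x72, x73}, ∂A = ∅.

Closed sets in (X, τ) are complements of opens:
  closed(X, τ) = {∅, {x71}, {x72}, {x73}, {x71, x72}, {x71, x73}, {x72, x73}, {x71, x72, x73}}.
int(A) = ⋃ {U ∈ τ : U ⊆ A}. Opens contained in A: ∅, {x72}, {x73}, {x72, x73}.
Taking the union of these: int(A) = {x72, x73}.
cl(A) = ⋂ {C closed : A ⊆ C}. Closed sets containing A: {x72, x73}, {x71, x72, x73}.
Intersecting these: cl(A) = {x72, x73}.
∂A = cl(A) ∖ int(A) = {x72, x73} ∖ {x72, x73} = ∅.


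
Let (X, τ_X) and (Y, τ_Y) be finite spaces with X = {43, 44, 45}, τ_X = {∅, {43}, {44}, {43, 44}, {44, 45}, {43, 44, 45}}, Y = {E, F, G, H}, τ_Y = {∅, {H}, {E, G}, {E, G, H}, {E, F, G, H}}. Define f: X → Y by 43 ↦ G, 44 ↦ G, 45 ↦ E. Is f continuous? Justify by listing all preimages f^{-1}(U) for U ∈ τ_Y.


f IS continuous.

Compute f^{-1}(U) for each U ∈ τ_Y:
  U = ∅: f^{-1}(U) = ∅ ∈ τ_X ✓.
  U = {H}: f^{-1}(U) = ∅ ∈ τ_X ✓.
  U = {E, G}: f^{-1}(U) = {43, 44, 45} ∈ τ_X ✓.
  U = {E, G, H}: f^{-1}(U) = {43, 44, 45} ∈ τ_X ✓.
  U = {E, F, G, H}: f^{-1}(U) = {43, 44, 45} ∈ τ_X ✓.
Every preimage lies in τ_X, so f IS continuous.


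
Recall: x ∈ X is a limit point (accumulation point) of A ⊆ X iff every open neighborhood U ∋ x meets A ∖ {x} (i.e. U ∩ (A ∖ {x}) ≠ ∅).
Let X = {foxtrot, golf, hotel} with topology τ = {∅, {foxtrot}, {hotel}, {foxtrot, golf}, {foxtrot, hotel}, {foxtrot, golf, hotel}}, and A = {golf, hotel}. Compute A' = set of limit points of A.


A' = ∅

For each x ∈ X, list the open sets U ∈ τ with x ∈ U, then check whether U ∩ (A ∖ {x}) ≠ ∅ for every such U.
  x = foxtrot: open {foxtrot} ∋ x has {foxtrot} ∩ (A ∖ {foxtrot}) = ∅, so x is NOT a limit point.
  x = golf: open {foxtrot, golf} ∋ x has {foxtrot, golf} ∩ (A ∖ {golf}) = ∅, so x is NOT a limit point.
  x = hotel: open {hotel} ∋ x has {hotel} ∩ (A ∖ {hotel}) = ∅, so x is NOT a limit point.
Collecting: A' = ∅.


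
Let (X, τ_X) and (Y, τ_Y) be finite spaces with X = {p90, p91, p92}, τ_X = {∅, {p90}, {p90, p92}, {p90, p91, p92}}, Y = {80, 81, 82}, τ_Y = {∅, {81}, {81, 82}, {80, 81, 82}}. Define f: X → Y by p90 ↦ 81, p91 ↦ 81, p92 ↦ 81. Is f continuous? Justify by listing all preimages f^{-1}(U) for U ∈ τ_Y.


f IS continuous.

Compute f^{-1}(U) for each U ∈ τ_Y:
  U = ∅: f^{-1}(U) = ∅ ∈ τ_X ✓.
  U = {81}: f^{-1}(U) = {p90, p91, p92} ∈ τ_X ✓.
  U = {81, 82}: f^{-1}(U) = {p90, p91, p92} ∈ τ_X ✓.
  U = {80, 81, 82}: f^{-1}(U) = {p90, p91, p92} ∈ τ_X ✓.
Every preimage lies in τ_X, so f IS continuous.


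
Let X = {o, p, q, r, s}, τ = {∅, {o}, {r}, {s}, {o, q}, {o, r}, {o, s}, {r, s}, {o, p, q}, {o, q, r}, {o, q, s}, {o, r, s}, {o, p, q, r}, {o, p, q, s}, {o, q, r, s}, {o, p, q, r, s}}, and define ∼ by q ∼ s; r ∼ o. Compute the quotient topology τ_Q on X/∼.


X/∼ = {[o=r], [p], [q=s]}; |τ_Q| = 4.

Equivalence classes: [o=r], [p], [q=s].
Quotient map π: X → X/∼ sends o ↦ [o=r], p ↦ [p], q ↦ [q=s], r ↦ [o=r], s ↦ [q=s].
For each subset V ⊆ X/∼, compute π^{-1}(V) ⊆ X and check whether π^{-1}(V) ∈ τ. V is open in τ_Q iff π^{-1}(V) ∈ τ.
  V = {}: π^{-1}(V) = ∅ ∈ τ ✓.
  V = {[o=r]}: π^{-1}(V) = {o, r} ∈ τ ✓.
  V = {[p]}: π^{-1}(V) = {p} ∉ τ ✗.
  V = {[o=r], [p]}: π^{-1}(V) = {o, p, r} ∉ τ ✗.
  V = {[q=s]}: π^{-1}(V) = {q, s} ∉ τ ✗.
  V = {[o=r], [q=s]}: π^{-1}(V) = {o, q, r, s} ∈ τ ✓.
  V = {[p], [q=s]}: π^{-1}(V) = {p, q, s} ∉ τ ✗.
  V = {[o=r], [p], [q=s]}: π^{-1}(V) = {o, p, q, r, s} ∈ τ ✓.
Open sets in the quotient: τ_Q = {{}, {[o=r]}, {[o=r], [q=s]}, {[o=r], [p], [q=s]}} (4 elements).


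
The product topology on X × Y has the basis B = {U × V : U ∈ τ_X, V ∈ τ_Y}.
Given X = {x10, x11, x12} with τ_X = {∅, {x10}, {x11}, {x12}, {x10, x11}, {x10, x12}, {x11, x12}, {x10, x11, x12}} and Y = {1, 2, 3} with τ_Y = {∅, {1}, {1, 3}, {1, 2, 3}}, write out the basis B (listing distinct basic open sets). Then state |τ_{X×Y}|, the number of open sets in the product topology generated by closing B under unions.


Basis B = {∅ × ∅, {x10} × {1}, {x11} × {1}, {x12} × {1}, {x10} × {1, 3}, {x10, x11} × {1}, {x10, x12} × {1}, {x11} × {1, 3}, {x11, x12} × {1}, {x12} × {1, 3}, {x10} × {1, 2, 3}, {x10, x11, x12} × {1}, {x11} × {1, 2, 3}, {x12} × {1, 2, 3}, {x10, x11} × {1, 3}, {x10, x12} × {1, 3}, {x11, x12} × {1, 3}, {x10, x11} × {1, 2, 3}, {x10, x12} × {1, 2, 3}, {x10, x11, x12} × {1, 3}, {x11, x12} × {1, 2, 3}, {x10, x11, x12} × {1, 2, 3}}; |τ_{X×Y}| = 64.

Enumerate products U × V with U ∈ τ_X, V ∈ τ_Y (deduplicated):
  ∅ × ∅ = {} (∅)
  {x10} × {1} = {(x10,1)}
  {x11} × {1} = {(x11,1)}
  {x12} × {1} = {(x12,1)}
  {x10} × {1, 3} = {(x10,1), (x10,3)}
  {x10, x11} × {1} = {(x10,1), (x11,1)}
  {x10, x12} × {1} = {(x10,1), (x12,1)}
  {x11} × {1, 3} = {(x11,1), (x11,3)}
  {x11, x12} × {1} = {(x11,1), (x12,1)}
  {x12} × {1, 3} = {(x12,1), (x12,3)}
  {x10} × {1, 2, 3} = {(x10,1), (x10,2), (x10,3)}
  {x10, x11, x12} × {1} = {(x10,1), (x11,1), (x12,1)}
  {x11} × {1, 2, 3} = {(x11,1), (x11,2), (x11,3)}
  {x12} × {1, 2, 3} = {(x12,1), (x12,2), (x12,3)}
  {x10, x11} × {1, 3} = {(x10,1), (x10,3), (x11,1), (x11,3)}
  {x10, x12} × {1, 3} = {(x10,1), (x10,3), (x12,1), (x12,3)}
  {x11, x12} × {1, 3} = {(x11,1), (x11,3), (x12,1), (x12,3)}
  {x10, x11} × {1, 2, 3} = {(x10,1), (x10,2), (x10,3), (x11,1), (x11,2), (x11,3)}
  {x10, x12} × {1, 2, 3} = {(x10,1), (x10,2), (x10,3), (x12,1), (x12,2), (x12,3)}
  {x10, x11, x12} × {1, 3} = {(x10,1), (x10,3), (x11,1), (x11,3), (x12,1), (x12,3)}
  {x11, x12} × {1, 2, 3} = {(x11,1), (x11,2), (x11,3), (x12,1), (x12,2), (x12,3)}
  {x10, x11, x12} × {1, 2, 3} = {(x10,1), (x10,2), (x10,3), (x11,1), (x11,2), (x11,3), (x12,1), (x12,2), (x12,3)}
These 22 distinct sets form the basis B.
Close under arbitrary unions to get τ_{X×Y}; counting gives |τ_{X×Y}| = 64.


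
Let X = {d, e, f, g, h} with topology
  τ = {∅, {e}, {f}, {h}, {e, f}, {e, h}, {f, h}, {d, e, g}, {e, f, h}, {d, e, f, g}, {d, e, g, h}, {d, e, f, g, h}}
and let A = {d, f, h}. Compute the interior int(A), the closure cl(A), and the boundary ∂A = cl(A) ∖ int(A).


int(A) = {f, h}, cl(A) = {d, f, g, h}, ∂A = {d, g}.

Closed sets in (X, τ) are complements of opens:
  closed(X, τ) = {∅, {f}, {h}, {d, g}, {f, h}, {d, e, g}, {d, f, g}, {d, g, h}, {d, e, f, g}, {d, e, g, h}, {d, f, g, h}, {d, e, f, g, h}}.
int(A) = ⋃ {U ∈ τ : U ⊆ A}. Opens contained in A: ∅, {f}, {h}, {f, h}.
Taking the union of these: int(A) = {f, h}.
cl(A) = ⋂ {C closed : A ⊆ C}. Closed sets containing A: {d, f, g, h}, {d, e, f, g, h}.
Intersecting these: cl(A) = {d, f, g, h}.
∂A = cl(A) ∖ int(A) = {d, f, g, h} ∖ {f, h} = {d, g}.


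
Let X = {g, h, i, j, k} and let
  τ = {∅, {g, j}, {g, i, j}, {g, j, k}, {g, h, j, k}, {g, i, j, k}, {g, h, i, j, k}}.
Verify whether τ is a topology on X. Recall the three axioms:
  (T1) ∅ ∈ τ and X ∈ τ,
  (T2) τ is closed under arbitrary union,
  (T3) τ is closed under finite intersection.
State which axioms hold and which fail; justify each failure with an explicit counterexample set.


τ IS a topology on X.

Axiom (T1): ∅ ∈ τ? Yes; X ∈ τ? Yes.
Axiom (T2/T3): check pairwise unions and intersections of members of τ.
All pairwise intersections and unions checked — each lies in τ. Therefore τ satisfies (T1), (T2), (T3): it IS a topology on X.


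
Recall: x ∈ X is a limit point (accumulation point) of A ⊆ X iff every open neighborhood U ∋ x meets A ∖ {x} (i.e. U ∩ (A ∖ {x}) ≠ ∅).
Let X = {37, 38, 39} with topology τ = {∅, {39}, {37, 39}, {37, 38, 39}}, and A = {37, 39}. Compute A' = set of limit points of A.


A' = {37, 38}

For each x ∈ X, list the open sets U ∈ τ with x ∈ U, then check whether U ∩ (A ∖ {x}) ≠ ∅ for every such U.
  x = 37: opens ∋ x are {37, 39}, {37, 38, 39}; each meets A ∖ {37}, so x IS a limit point.
  x = 38: opens ∋ x are {37, 38, 39}; each meets A ∖ {38}, so x IS a limit point.
  x = 39: open {39} ∋ x has {39} ∩ (A ∖ {39}) = ∅, so x is NOT a limit point.
Collecting: A' = {37, 38}.


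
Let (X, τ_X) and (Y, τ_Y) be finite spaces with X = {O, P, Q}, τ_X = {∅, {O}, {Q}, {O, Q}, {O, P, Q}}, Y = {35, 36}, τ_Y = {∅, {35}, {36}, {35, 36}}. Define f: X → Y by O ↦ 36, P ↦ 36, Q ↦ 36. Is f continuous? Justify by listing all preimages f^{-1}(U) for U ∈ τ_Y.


f IS continuous.

Compute f^{-1}(U) for each U ∈ τ_Y:
  U = ∅: f^{-1}(U) = ∅ ∈ τ_X ✓.
  U = {35}: f^{-1}(U) = ∅ ∈ τ_X ✓.
  U = {36}: f^{-1}(U) = {O, P, Q} ∈ τ_X ✓.
  U = {35, 36}: f^{-1}(U) = {O, P, Q} ∈ τ_X ✓.
Every preimage lies in τ_X, so f IS continuous.


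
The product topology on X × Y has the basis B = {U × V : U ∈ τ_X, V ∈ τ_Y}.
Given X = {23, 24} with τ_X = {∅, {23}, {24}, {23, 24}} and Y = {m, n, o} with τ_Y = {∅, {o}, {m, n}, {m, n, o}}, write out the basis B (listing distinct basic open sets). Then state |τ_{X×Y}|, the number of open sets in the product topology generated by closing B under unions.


Basis B = {∅ × ∅, {23} × {o}, {24} × {o}, {23} × {m, n}, {23, 24} × {o}, {24} × {m, n}, {23} × {m, n, o}, {24} × {m, n, o}, {23, 24} × {m, n}, {23, 24} × {m, n, o}}; |τ_{X×Y}| = 16.

Enumerate products U × V with U ∈ τ_X, V ∈ τ_Y (deduplicated):
  ∅ × ∅ = {} (∅)
  {23} × {o} = {(23,o)}
  {24} × {o} = {(24,o)}
  {23} × {m, n} = {(23,m), (23,n)}
  {23, 24} × {o} = {(23,o), (24,o)}
  {24} × {m, n} = {(24,m), (24,n)}
  {23} × {m, n, o} = {(23,m), (23,n), (23,o)}
  {24} × {m, n, o} = {(24,m), (24,n), (24,o)}
  {23, 24} × {m, n} = {(23,m), (23,n), (24,m), (24,n)}
  {23, 24} × {m, n, o} = {(23,m), (23,n), (23,o), (24,m), (24,n), (24,o)}
These 10 distinct sets form the basis B.
Close under arbitrary unions to get τ_{X×Y}; counting gives |τ_{X×Y}| = 16.


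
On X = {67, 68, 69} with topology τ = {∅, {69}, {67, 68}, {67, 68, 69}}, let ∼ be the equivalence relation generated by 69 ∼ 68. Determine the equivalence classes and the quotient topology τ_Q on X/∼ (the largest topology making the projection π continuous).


X/∼ = {[67], [68=69]}; |τ_Q| = 2.

Equivalence classes: [67], [68=69].
Quotient map π: X → X/∼ sends 67 ↦ [67], 68 ↦ [68=69], 69 ↦ [68=69].
For each subset V ⊆ X/∼, compute π^{-1}(V) ⊆ X and check whether π^{-1}(V) ∈ τ. V is open in τ_Q iff π^{-1}(V) ∈ τ.
  V = {}: π^{-1}(V) = ∅ ∈ τ ✓.
  V = {[67]}: π^{-1}(V) = {67} ∉ τ ✗.
  V = {[68=69]}: π^{-1}(V) = {68, 69} ∉ τ ✗.
  V = {[67], [68=69]}: π^{-1}(V) = {67, 68, 69} ∈ τ ✓.
Open sets in the quotient: τ_Q = {{}, {[67], [68=69]}} (2 elements).


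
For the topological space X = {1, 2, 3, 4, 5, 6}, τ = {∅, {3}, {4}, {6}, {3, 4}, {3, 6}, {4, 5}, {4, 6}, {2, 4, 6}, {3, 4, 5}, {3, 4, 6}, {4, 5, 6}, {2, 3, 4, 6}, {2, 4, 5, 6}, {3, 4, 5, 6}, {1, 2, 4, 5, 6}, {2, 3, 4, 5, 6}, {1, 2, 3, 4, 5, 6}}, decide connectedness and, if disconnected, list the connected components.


(X, τ) is disconnected; components = [{3}, {1, 2, 4, 5, 6}].

Find clopen sets (U ∈ τ with X ∖ U ∈ τ):
  U = ∅, X ∖ U = {1, 2, 3, 4, 5, 6} — both open, so U is clopen.
  U = {3}, X ∖ U = {1, 2, 4, 5, 6} — both open, so U is clopen.
  U = {1, 2, 4, 5, 6}, X ∖ U = {3} — both open, so U is clopen.
  U = {1, 2, 3, 4, 5, 6}, X ∖ U = ∅ — both open, so U is clopen.
Nontrivial clopen(s) exist: e.g. {3}. So (X, τ) is disconnected.
Compute connected components by grouping points that agree on all clopens:
  component: {3}
  component: {1, 2, 4, 5, 6}


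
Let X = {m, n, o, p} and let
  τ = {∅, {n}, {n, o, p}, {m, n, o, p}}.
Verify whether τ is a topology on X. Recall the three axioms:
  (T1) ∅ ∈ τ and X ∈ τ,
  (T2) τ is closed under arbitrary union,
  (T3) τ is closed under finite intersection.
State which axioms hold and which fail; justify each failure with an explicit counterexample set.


τ IS a topology on X.

Axiom (T1): ∅ ∈ τ? Yes; X ∈ τ? Yes.
Axiom (T2/T3): check pairwise unions and intersections of members of τ.
All pairwise intersections and unions checked — each lies in τ. Therefore τ satisfies (T1), (T2), (T3): it IS a topology on X.


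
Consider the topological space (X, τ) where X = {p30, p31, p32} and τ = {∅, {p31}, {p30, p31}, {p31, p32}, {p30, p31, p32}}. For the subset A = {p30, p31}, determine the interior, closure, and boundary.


int(A) = {p30, p31}, cl(A) = {p30, p31, p32}, ∂A = {p32}.

Closed sets in (X, τ) are complements of opens:
  closed(X, τ) = {∅, {p30}, {p32}, {p30, p32}, {p30, p31, p32}}.
int(A) = ⋃ {U ∈ τ : U ⊆ A}. Opens contained in A: ∅, {p31}, {p30, p31}.
Taking the union of these: int(A) = {p30, p31}.
cl(A) = ⋂ {C closed : A ⊆ C}. Closed sets containing A: {p30, p31, p32}.
Intersecting these: cl(A) = {p30, p31, p32}.
∂A = cl(A) ∖ int(A) = {p30, p31, p32} ∖ {p30, p31} = {p32}.


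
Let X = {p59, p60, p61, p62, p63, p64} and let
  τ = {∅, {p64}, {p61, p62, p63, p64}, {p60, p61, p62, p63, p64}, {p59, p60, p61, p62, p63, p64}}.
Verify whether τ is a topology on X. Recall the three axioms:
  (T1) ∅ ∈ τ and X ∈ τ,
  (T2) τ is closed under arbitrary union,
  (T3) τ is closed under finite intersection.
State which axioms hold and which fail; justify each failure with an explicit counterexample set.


τ IS a topology on X.

Axiom (T1): ∅ ∈ τ? Yes; X ∈ τ? Yes.
Axiom (T2/T3): check pairwise unions and intersections of members of τ.
All pairwise intersections and unions checked — each lies in τ. Therefore τ satisfies (T1), (T2), (T3): it IS a topology on X.


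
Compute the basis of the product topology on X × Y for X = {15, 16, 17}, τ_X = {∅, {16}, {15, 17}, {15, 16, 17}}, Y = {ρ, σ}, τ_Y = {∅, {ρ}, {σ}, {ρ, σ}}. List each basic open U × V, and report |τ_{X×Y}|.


Basis B = {∅ × ∅, {16} × {ρ}, {16} × {σ}, {15, 17} × {ρ}, {15, 17} × {σ}, {16} × {ρ, σ}, {15, 16, 17} × {ρ}, {15, 16, 17} × {σ}, {15, 17} × {ρ, σ}, {15, 16, 17} × {ρ, σ}}; |τ_{X×Y}| = 16.

Enumerate products U × V with U ∈ τ_X, V ∈ τ_Y (deduplicated):
  ∅ × ∅ = {} (∅)
  {16} × {ρ} = {(16,ρ)}
  {16} × {σ} = {(16,σ)}
  {15, 17} × {ρ} = {(15,ρ), (17,ρ)}
  {15, 17} × {σ} = {(15,σ), (17,σ)}
  {16} × {ρ, σ} = {(16,ρ), (16,σ)}
  {15, 16, 17} × {ρ} = {(15,ρ), (16,ρ), (17,ρ)}
  {15, 16, 17} × {σ} = {(15,σ), (16,σ), (17,σ)}
  {15, 17} × {ρ, σ} = {(15,ρ), (15,σ), (17,ρ), (17,σ)}
  {15, 16, 17} × {ρ, σ} = {(15,ρ), (15,σ), (16,ρ), (16,σ), (17,ρ), (17,σ)}
These 10 distinct sets form the basis B.
Close under arbitrary unions to get τ_{X×Y}; counting gives |τ_{X×Y}| = 16.


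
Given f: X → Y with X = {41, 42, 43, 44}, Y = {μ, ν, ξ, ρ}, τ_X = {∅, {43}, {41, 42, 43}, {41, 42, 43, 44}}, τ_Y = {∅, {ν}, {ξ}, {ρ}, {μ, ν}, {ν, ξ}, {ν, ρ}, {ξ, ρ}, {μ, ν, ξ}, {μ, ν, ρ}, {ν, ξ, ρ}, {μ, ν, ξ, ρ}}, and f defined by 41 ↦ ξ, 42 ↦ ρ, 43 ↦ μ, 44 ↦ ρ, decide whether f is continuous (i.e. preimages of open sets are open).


f is NOT continuous.

Compute f^{-1}(U) for each U ∈ τ_Y:
  U = ∅: f^{-1}(U) = ∅ ∈ τ_X ✓.
  U = {ν}: f^{-1}(U) = ∅ ∈ τ_X ✓.
  U = {ξ}: f^{-1}(U) = {41} ∉ τ_X ✗.
  U = {ρ}: f^{-1}(U) = {42, 44} ∉ τ_X ✗.
  U = {μ, ν}: f^{-1}(U) = {43} ∈ τ_X ✓.
  U = {ν, ξ}: f^{-1}(U) = {41} ∉ τ_X ✗.
  U = {ν, ρ}: f^{-1}(U) = {42, 44} ∉ τ_X ✗.
  U = {ξ, ρ}: f^{-1}(U) = {41, 42, 44} ∉ τ_X ✗.
  U = {μ, ν, ξ}: f^{-1}(U) = {41, 43} ∉ τ_X ✗.
  U = {μ, ν, ρ}: f^{-1}(U) = {42, 43, 44} ∉ τ_X ✗.
  U = {ν, ξ, ρ}: f^{-1}(U) = {41, 42, 44} ∉ τ_X ✗.
  U = {μ, ν, ξ, ρ}: f^{-1}(U) = {41, 42, 43, 44} ∈ τ_X ✓.
Found U = {ξ} with f^{-1}(U) = {41} not in τ_X. Therefore f is NOT continuous.


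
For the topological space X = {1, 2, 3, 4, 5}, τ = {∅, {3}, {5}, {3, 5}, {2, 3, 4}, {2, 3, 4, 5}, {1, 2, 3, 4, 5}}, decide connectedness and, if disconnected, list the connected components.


(X, τ) is connected.

Find clopen sets (U ∈ τ with X ∖ U ∈ τ):
  U = ∅, X ∖ U = {1, 2, 3, 4, 5} — both open, so U is clopen.
  U = {1, 2, 3, 4, 5}, X ∖ U = ∅ — both open, so U is clopen.
Only trivial clopens (∅ and X) exist, so (X, τ) is connected.
Compute connected components by grouping points that agree on all clopens:
  component: {1, 2, 3, 4, 5}


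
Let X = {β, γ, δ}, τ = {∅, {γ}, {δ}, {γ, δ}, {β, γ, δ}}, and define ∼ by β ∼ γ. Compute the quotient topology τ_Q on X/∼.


X/∼ = {[β=γ], [δ]}; |τ_Q| = 3.

Equivalence classes: [β=γ], [δ].
Quotient map π: X → X/∼ sends β ↦ [β=γ], γ ↦ [β=γ], δ ↦ [δ].
For each subset V ⊆ X/∼, compute π^{-1}(V) ⊆ X and check whether π^{-1}(V) ∈ τ. V is open in τ_Q iff π^{-1}(V) ∈ τ.
  V = {}: π^{-1}(V) = ∅ ∈ τ ✓.
  V = {[β=γ]}: π^{-1}(V) = {β, γ} ∉ τ ✗.
  V = {[δ]}: π^{-1}(V) = {δ} ∈ τ ✓.
  V = {[β=γ], [δ]}: π^{-1}(V) = {β, γ, δ} ∈ τ ✓.
Open sets in the quotient: τ_Q = {{}, {[δ]}, {[β=γ], [δ]}} (3 elements).


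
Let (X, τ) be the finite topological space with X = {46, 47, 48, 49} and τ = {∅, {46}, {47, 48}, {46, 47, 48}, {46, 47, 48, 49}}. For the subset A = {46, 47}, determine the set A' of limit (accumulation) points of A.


A' = {48, 49}

For each x ∈ X, list the open sets U ∈ τ with x ∈ U, then check whether U ∩ (A ∖ {x}) ≠ ∅ for every such U.
  x = 46: open {46} ∋ x has {46} ∩ (A ∖ {46}) = ∅, so x is NOT a limit point.
  x = 47: open {47, 48} ∋ x has {47, 48} ∩ (A ∖ {47}) = ∅, so x is NOT a limit point.
  x = 48: opens ∋ x are {47, 48}, {46, 47, 48}, {46, 47, 48, 49}; each meets A ∖ {48}, so x IS a limit point.
  x = 49: opens ∋ x are {46, 47, 48, 49}; each meets A ∖ {49}, so x IS a limit point.
Collecting: A' = {48, 49}.


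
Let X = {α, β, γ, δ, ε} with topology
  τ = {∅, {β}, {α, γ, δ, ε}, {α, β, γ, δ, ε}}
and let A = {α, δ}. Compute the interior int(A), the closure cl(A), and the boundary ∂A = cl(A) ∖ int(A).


int(A) = ∅, cl(A) = {α, γ, δ, ε}, ∂A = {α, γ, δ, ε}.

Closed sets in (X, τ) are complements of opens:
  closed(X, τ) = {∅, {β}, {α, γ, δ, ε}, {α, β, γ, δ, ε}}.
int(A) = ⋃ {U ∈ τ : U ⊆ A}. Opens contained in A: ∅.
Taking the union of these: int(A) = ∅.
cl(A) = ⋂ {C closed : A ⊆ C}. Closed sets containing A: {α, γ, δ, ε}, {α, β, γ, δ, ε}.
Intersecting these: cl(A) = {α, γ, δ, ε}.
∂A = cl(A) ∖ int(A) = {α, γ, δ, ε} ∖ ∅ = {α, γ, δ, ε}.


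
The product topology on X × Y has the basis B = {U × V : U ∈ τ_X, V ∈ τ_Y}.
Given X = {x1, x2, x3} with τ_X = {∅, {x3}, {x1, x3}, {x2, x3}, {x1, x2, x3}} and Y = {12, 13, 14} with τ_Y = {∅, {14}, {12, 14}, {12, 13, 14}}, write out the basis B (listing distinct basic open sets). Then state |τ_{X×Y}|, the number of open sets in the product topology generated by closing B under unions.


Basis B = {∅ × ∅, {x3} × {14}, {x1, x3} × {14}, {x2, x3} × {14}, {x3} × {12, 14}, {x1, x2, x3} × {14}, {x3} × {12, 13, 14}, {x1, x3} × {12, 14}, {x2, x3} × {12, 14}, {x1, x3} × {12, 13, 14}, {x1, x2, x3} × {12, 14}, {x2, x3} × {12, 13, 14}, {x1, x2, x3} × {12, 13, 14}}; |τ_{X×Y}| = 30.

Enumerate products U × V with U ∈ τ_X, V ∈ τ_Y (deduplicated):
  ∅ × ∅ = {} (∅)
  {x3} × {14} = {(x3,14)}
  {x1, x3} × {14} = {(x1,14), (x3,14)}
  {x2, x3} × {14} = {(x2,14), (x3,14)}
  {x3} × {12, 14} = {(x3,12), (x3,14)}
  {x1, x2, x3} × {14} = {(x1,14), (x2,14), (x3,14)}
  {x3} × {12, 13, 14} = {(x3,12), (x3,13), (x3,14)}
  {x1, x3} × {12, 14} = {(x1,12), (x1,14), (x3,12), (x3,14)}
  {x2, x3} × {12, 14} = {(x2,12), (x2,14), (x3,12), (x3,14)}
  {x1, x3} × {12, 13, 14} = {(x1,12), (x1,13), (x1,14), (x3,12), (x3,13), (x3,14)}
  {x1, x2, x3} × {12, 14} = {(x1,12), (x1,14), (x2,12), (x2,14), (x3,12), (x3,14)}
  {x2, x3} × {12, 13, 14} = {(x2,12), (x2,13), (x2,14), (x3,12), (x3,13), (x3,14)}
  {x1, x2, x3} × {12, 13, 14} = {(x1,12), (x1,13), (x1,14), (x2,12), (x2,13), (x2,14), (x3,12), (x3,13), (x3,14)}
These 13 distinct sets form the basis B.
Close under arbitrary unions to get τ_{X×Y}; counting gives |τ_{X×Y}| = 30.


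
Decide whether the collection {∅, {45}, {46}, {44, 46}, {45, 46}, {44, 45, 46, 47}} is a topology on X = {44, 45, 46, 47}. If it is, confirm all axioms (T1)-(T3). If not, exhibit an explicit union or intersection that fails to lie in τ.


τ is NOT a topology on X.

Axiom (T1): ∅ ∈ τ? Yes; X ∈ τ? Yes.
Axiom (T2/T3): check pairwise unions and intersections of members of τ.
Counterexample for (T2): {45} ∪ {44, 46} = {44, 45, 46} ∉ τ. Therefore τ is NOT a topology.


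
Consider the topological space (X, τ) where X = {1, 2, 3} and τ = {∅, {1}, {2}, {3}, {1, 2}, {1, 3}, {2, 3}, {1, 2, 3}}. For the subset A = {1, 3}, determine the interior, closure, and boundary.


int(A) = {1, 3}, cl(A) = {1, 3}, ∂A = ∅.

Closed sets in (X, τ) are complements of opens:
  closed(X, τ) = {∅, {1}, {2}, {3}, {1, 2}, {1, 3}, {2, 3}, {1, 2, 3}}.
int(A) = ⋃ {U ∈ τ : U ⊆ A}. Opens contained in A: ∅, {1}, {3}, {1, 3}.
Taking the union of these: int(A) = {1, 3}.
cl(A) = ⋂ {C closed : A ⊆ C}. Closed sets containing A: {1, 3}, {1, 2, 3}.
Intersecting these: cl(A) = {1, 3}.
∂A = cl(A) ∖ int(A) = {1, 3} ∖ {1, 3} = ∅.


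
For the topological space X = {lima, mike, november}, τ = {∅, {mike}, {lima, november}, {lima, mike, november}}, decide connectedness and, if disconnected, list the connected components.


(X, τ) is disconnected; components = [{mike}, {lima, november}].

Find clopen sets (U ∈ τ with X ∖ U ∈ τ):
  U = ∅, X ∖ U = {lima, mike, november} — both open, so U is clopen.
  U = {mike}, X ∖ U = {lima, november} — both open, so U is clopen.
  U = {lima, november}, X ∖ U = {mike} — both open, so U is clopen.
  U = {lima, mike, november}, X ∖ U = ∅ — both open, so U is clopen.
Nontrivial clopen(s) exist: e.g. {lima, november}. So (X, τ) is disconnected.
Compute connected components by grouping points that agree on all clopens:
  component: {mike}
  component: {lima, november}


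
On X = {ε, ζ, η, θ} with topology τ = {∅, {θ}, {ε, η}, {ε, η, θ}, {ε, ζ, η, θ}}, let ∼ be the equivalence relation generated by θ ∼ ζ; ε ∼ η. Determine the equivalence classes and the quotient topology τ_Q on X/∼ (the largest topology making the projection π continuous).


X/∼ = {[ε=η], [ζ=θ]}; |τ_Q| = 3.

Equivalence classes: [ε=η], [ζ=θ].
Quotient map π: X → X/∼ sends ε ↦ [ε=η], ζ ↦ [ζ=θ], η ↦ [ε=η], θ ↦ [ζ=θ].
For each subset V ⊆ X/∼, compute π^{-1}(V) ⊆ X and check whether π^{-1}(V) ∈ τ. V is open in τ_Q iff π^{-1}(V) ∈ τ.
  V = {}: π^{-1}(V) = ∅ ∈ τ ✓.
  V = {[ε=η]}: π^{-1}(V) = {ε, η} ∈ τ ✓.
  V = {[ζ=θ]}: π^{-1}(V) = {ζ, θ} ∉ τ ✗.
  V = {[ε=η], [ζ=θ]}: π^{-1}(V) = {ε, ζ, η, θ} ∈ τ ✓.
Open sets in the quotient: τ_Q = {{}, {[ε=η]}, {[ε=η], [ζ=θ]}} (3 elements).


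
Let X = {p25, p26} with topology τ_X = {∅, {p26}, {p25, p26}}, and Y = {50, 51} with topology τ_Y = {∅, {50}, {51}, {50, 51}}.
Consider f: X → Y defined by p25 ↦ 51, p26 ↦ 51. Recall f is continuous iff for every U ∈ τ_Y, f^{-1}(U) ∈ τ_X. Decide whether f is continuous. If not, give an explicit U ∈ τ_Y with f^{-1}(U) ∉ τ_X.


f IS continuous.

Compute f^{-1}(U) for each U ∈ τ_Y:
  U = ∅: f^{-1}(U) = ∅ ∈ τ_X ✓.
  U = {50}: f^{-1}(U) = ∅ ∈ τ_X ✓.
  U = {51}: f^{-1}(U) = {p25, p26} ∈ τ_X ✓.
  U = {50, 51}: f^{-1}(U) = {p25, p26} ∈ τ_X ✓.
Every preimage lies in τ_X, so f IS continuous.


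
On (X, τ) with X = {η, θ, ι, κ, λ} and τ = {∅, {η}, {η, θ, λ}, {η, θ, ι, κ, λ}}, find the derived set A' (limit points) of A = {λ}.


A' = {θ, ι, κ}

For each x ∈ X, list the open sets U ∈ τ with x ∈ U, then check whether U ∩ (A ∖ {x}) ≠ ∅ for every such U.
  x = η: open {η} ∋ x has {η} ∩ (A ∖ {η}) = ∅, so x is NOT a limit point.
  x = θ: opens ∋ x are {η, θ, λ}, {η, θ, ι, κ, λ}; each meets A ∖ {θ}, so x IS a limit point.
  x = ι: opens ∋ x are {η, θ, ι, κ, λ}; each meets A ∖ {ι}, so x IS a limit point.
  x = κ: opens ∋ x are {η, θ, ι, κ, λ}; each meets A ∖ {κ}, so x IS a limit point.
  x = λ: open {η, θ, λ} ∋ x has {η, θ, λ} ∩ (A ∖ {λ}) = ∅, so x is NOT a limit point.
Collecting: A' = {θ, ι, κ}.


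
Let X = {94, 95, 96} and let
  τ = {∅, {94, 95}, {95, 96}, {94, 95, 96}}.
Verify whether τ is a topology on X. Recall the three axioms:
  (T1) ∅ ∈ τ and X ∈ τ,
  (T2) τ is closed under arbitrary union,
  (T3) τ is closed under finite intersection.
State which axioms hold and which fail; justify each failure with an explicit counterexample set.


τ is NOT a topology on X.

Axiom (T1): ∅ ∈ τ? Yes; X ∈ τ? Yes.
Axiom (T2/T3): check pairwise unions and intersections of members of τ.
Counterexample for (T3): {94, 95} ∩ {95, 96} = {95} ∉ τ. Therefore τ is NOT a topology.


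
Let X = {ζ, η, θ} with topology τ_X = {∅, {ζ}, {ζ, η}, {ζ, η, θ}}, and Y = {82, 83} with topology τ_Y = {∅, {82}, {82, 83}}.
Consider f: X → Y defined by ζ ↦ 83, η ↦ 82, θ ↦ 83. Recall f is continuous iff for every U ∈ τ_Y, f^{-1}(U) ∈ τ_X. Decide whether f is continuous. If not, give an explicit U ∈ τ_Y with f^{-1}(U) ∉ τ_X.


f is NOT continuous.

Compute f^{-1}(U) for each U ∈ τ_Y:
  U = ∅: f^{-1}(U) = ∅ ∈ τ_X ✓.
  U = {82}: f^{-1}(U) = {η} ∉ τ_X ✗.
  U = {82, 83}: f^{-1}(U) = {ζ, η, θ} ∈ τ_X ✓.
Found U = {82} with f^{-1}(U) = {η} not in τ_X. Therefore f is NOT continuous.


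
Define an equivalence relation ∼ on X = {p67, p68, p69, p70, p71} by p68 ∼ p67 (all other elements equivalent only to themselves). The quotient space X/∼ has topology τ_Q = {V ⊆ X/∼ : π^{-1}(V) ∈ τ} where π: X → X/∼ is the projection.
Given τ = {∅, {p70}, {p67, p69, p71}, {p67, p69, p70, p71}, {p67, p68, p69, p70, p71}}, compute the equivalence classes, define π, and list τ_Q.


X/∼ = {[p67=p68], [p69], [p70], [p71]}; |τ_Q| = 3.

Equivalence classes: [p67=p68], [p69], [p70], [p71].
Quotient map π: X → X/∼ sends p67 ↦ [p67=p68], p68 ↦ [p67=p68], p69 ↦ [p69], p70 ↦ [p70], p71 ↦ [p71].
For each subset V ⊆ X/∼, compute π^{-1}(V) ⊆ X and check whether π^{-1}(V) ∈ τ. V is open in τ_Q iff π^{-1}(V) ∈ τ.
  V = {}: π^{-1}(V) = ∅ ∈ τ ✓.
  V = {[p67=p68]}: π^{-1}(V) = {p67, p68} ∉ τ ✗.
  V = {[p69]}: π^{-1}(V) = {p69} ∉ τ ✗.
  V = {[p67=p68], [p69]}: π^{-1}(V) = {p67, p68, p69} ∉ τ ✗.
  V = {[p70]}: π^{-1}(V) = {p70} ∈ τ ✓.
  V = {[p67=p68], [p70]}: π^{-1}(V) = {p67, p68, p70} ∉ τ ✗.
  V = {[p69], [p70]}: π^{-1}(V) = {p69, p70} ∉ τ ✗.
  V = {[p67=p68], [p69], [p70]}: π^{-1}(V) = {p67, p68, p69, p70} ∉ τ ✗.
  V = {[p71]}: π^{-1}(V) = {p71} ∉ τ ✗.
  V = {[p67=p68], [p71]}: π^{-1}(V) = {p67, p68, p71} ∉ τ ✗.
  V = {[p69], [p71]}: π^{-1}(V) = {p69, p71} ∉ τ ✗.
  V = {[p67=p68], [p69], [p71]}: π^{-1}(V) = {p67, p68, p69, p71} ∉ τ ✗.
  V = {[p70], [p71]}: π^{-1}(V) = {p70, p71} ∉ τ ✗.
  V = {[p67=p68], [p70], [p71]}: π^{-1}(V) = {p67, p68, p70, p71} ∉ τ ✗.
  V = {[p69], [p70], [p71]}: π^{-1}(V) = {p69, p70, p71} ∉ τ ✗.
  V = {[p67=p68], [p69], [p70], [p71]}: π^{-1}(V) = {p67, p68, p69, p70, p71} ∈ τ ✓.
Open sets in the quotient: τ_Q = {{}, {[p70]}, {[p67=p68], [p69], [p70], [p71]}} (3 elements).


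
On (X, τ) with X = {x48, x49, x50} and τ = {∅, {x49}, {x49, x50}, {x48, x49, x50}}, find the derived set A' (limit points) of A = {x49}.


A' = {x48, x50}

For each x ∈ X, list the open sets U ∈ τ with x ∈ U, then check whether U ∩ (A ∖ {x}) ≠ ∅ for every such U.
  x = x48: opens ∋ x are {x48, x49, x50}; each meets A ∖ {x48}, so x IS a limit point.
  x = x49: open {x49} ∋ x has {x49} ∩ (A ∖ {x49}) = ∅, so x is NOT a limit point.
  x = x50: opens ∋ x are {x49, x50}, {x48, x49, x50}; each meets A ∖ {x50}, so x IS a limit point.
Collecting: A' = {x48, x50}.


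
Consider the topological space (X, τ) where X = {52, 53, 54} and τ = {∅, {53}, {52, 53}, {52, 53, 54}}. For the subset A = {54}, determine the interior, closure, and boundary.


int(A) = ∅, cl(A) = {54}, ∂A = {54}.

Closed sets in (X, τ) are complements of opens:
  closed(X, τ) = {∅, {54}, {52, 54}, {52, 53, 54}}.
int(A) = ⋃ {U ∈ τ : U ⊆ A}. Opens contained in A: ∅.
Taking the union of these: int(A) = ∅.
cl(A) = ⋂ {C closed : A ⊆ C}. Closed sets containing A: {54}, {52, 54}, {52, 53, 54}.
Intersecting these: cl(A) = {54}.
∂A = cl(A) ∖ int(A) = {54} ∖ ∅ = {54}.


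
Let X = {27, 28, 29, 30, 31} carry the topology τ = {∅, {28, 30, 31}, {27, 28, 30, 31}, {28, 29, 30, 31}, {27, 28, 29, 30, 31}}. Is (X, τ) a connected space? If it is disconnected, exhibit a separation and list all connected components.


(X, τ) is connected.

Find clopen sets (U ∈ τ with X ∖ U ∈ τ):
  U = ∅, X ∖ U = {27, 28, 29, 30, 31} — both open, so U is clopen.
  U = {27, 28, 29, 30, 31}, X ∖ U = ∅ — both open, so U is clopen.
Only trivial clopens (∅ and X) exist, so (X, τ) is connected.
Compute connected components by grouping points that agree on all clopens:
  component: {27, 28, 29, 30, 31}


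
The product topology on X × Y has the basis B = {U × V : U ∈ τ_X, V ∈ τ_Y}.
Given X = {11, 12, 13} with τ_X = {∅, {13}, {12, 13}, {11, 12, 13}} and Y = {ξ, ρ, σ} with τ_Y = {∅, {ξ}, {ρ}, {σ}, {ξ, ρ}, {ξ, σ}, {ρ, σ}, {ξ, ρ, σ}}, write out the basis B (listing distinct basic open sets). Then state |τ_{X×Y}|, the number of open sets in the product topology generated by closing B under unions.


Basis B = {∅ × ∅, {13} × {ξ}, {13} × {ρ}, {13} × {σ}, {12, 13} × {ξ}, {12, 13} × {ρ}, {12, 13} × {σ}, {13} × {ξ, ρ}, {13} × {ξ, σ}, {13} × {ρ, σ}, {11, 12, 13} × {ξ}, {11, 12, 13} × {ρ}, {11, 12, 13} × {σ}, {13} × {ξ, ρ, σ}, {12, 13} × {ξ, ρ}, {12, 13} × {ξ, σ}, {12, 13} × {ρ, σ}, {11, 12, 13} × {ξ, ρ}, {11, 12, 13} × {ξ, σ}, {11, 12, 13} × {ρ, σ}, {12, 13} × {ξ, ρ, σ}, {11, 12, 13} × {ξ, ρ, σ}}; |τ_{X×Y}| = 64.

Enumerate products U × V with U ∈ τ_X, V ∈ τ_Y (deduplicated):
  ∅ × ∅ = {} (∅)
  {13} × {ξ} = {(13,ξ)}
  {13} × {ρ} = {(13,ρ)}
  {13} × {σ} = {(13,σ)}
  {12, 13} × {ξ} = {(12,ξ), (13,ξ)}
  {12, 13} × {ρ} = {(12,ρ), (13,ρ)}
  {12, 13} × {σ} = {(12,σ), (13,σ)}
  {13} × {ξ, ρ} = {(13,ξ), (13,ρ)}
  {13} × {ξ, σ} = {(13,ξ), (13,σ)}
  {13} × {ρ, σ} = {(13,ρ), (13,σ)}
  {11, 12, 13} × {ξ} = {(11,ξ), (12,ξ), (13,ξ)}
  {11, 12, 13} × {ρ} = {(11,ρ), (12,ρ), (13,ρ)}
  {11, 12, 13} × {σ} = {(11,σ), (12,σ), (13,σ)}
  {13} × {ξ, ρ, σ} = {(13,ξ), (13,ρ), (13,σ)}
  {12, 13} × {ξ, ρ} = {(12,ξ), (12,ρ), (13,ξ), (13,ρ)}
  {12, 13} × {ξ, σ} = {(12,ξ), (12,σ), (13,ξ), (13,σ)}
  {12, 13} × {ρ, σ} = {(12,ρ), (12,σ), (13,ρ), (13,σ)}
  {11, 12, 13} × {ξ, ρ} = {(11,ξ), (11,ρ), (12,ξ), (12,ρ), (13,ξ), (13,ρ)}
  {11, 12, 13} × {ξ, σ} = {(11,ξ), (11,σ), (12,ξ), (12,σ), (13,ξ), (13,σ)}
  {11, 12, 13} × {ρ, σ} = {(11,ρ), (11,σ), (12,ρ), (12,σ), (13,ρ), (13,σ)}
  {12, 13} × {ξ, ρ, σ} = {(12,ξ), (12,ρ), (12,σ), (13,ξ), (13,ρ), (13,σ)}
  {11, 12, 13} × {ξ, ρ, σ} = {(11,ξ), (11,ρ), (11,σ), (12,ξ), (12,ρ), (12,σ), (13,ξ), (13,ρ), (13,σ)}
These 22 distinct sets form the basis B.
Close under arbitrary unions to get τ_{X×Y}; counting gives |τ_{X×Y}| = 64.


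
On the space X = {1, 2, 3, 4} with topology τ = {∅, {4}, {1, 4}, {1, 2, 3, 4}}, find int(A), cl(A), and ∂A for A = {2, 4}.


int(A) = {4}, cl(A) = {1, 2, 3, 4}, ∂A = {1, 2, 3}.

Closed sets in (X, τ) are complements of opens:
  closed(X, τ) = {∅, {2, 3}, {1, 2, 3}, {1, 2, 3, 4}}.
int(A) = ⋃ {U ∈ τ : U ⊆ A}. Opens contained in A: ∅, {4}.
Taking the union of these: int(A) = {4}.
cl(A) = ⋂ {C closed : A ⊆ C}. Closed sets containing A: {1, 2, 3, 4}.
Intersecting these: cl(A) = {1, 2, 3, 4}.
∂A = cl(A) ∖ int(A) = {1, 2, 3, 4} ∖ {4} = {1, 2, 3}.


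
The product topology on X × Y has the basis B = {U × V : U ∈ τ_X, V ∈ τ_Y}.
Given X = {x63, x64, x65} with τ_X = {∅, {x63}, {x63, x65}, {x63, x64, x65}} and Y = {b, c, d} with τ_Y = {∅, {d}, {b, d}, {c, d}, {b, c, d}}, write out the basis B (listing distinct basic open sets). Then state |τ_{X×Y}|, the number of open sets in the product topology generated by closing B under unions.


Basis B = {∅ × ∅, {x63} × {d}, {x63} × {b, d}, {x63} × {c, d}, {x63, x65} × {d}, {x63} × {b, c, d}, {x63, x64, x65} × {d}, {x63, x65} × {b, d}, {x63, x65} × {c, d}, {x63, x65} × {b, c, d}, {x63, x64, x65} × {b, d}, {x63, x64, x65} × {c, d}, {x63, x64, x65} × {b, c, d}}; |τ_{X×Y}| = 30.

Enumerate products U × V with U ∈ τ_X, V ∈ τ_Y (deduplicated):
  ∅ × ∅ = {} (∅)
  {x63} × {d} = {(x63,d)}
  {x63} × {b, d} = {(x63,b), (x63,d)}
  {x63} × {c, d} = {(x63,c), (x63,d)}
  {x63, x65} × {d} = {(x63,d), (x65,d)}
  {x63} × {b, c, d} = {(x63,b), (x63,c), (x63,d)}
  {x63, x64, x65} × {d} = {(x63,d), (x64,d), (x65,d)}
  {x63, x65} × {b, d} = {(x63,b), (x63,d), (x65,b), (x65,d)}
  {x63, x65} × {c, d} = {(x63,c), (x63,d), (x65,c), (x65,d)}
  {x63, x65} × {b, c, d} = {(x63,b), (x63,c), (x63,d), (x65,b), (x65,c), (x65,d)}
  {x63, x64, x65} × {b, d} = {(x63,b), (x63,d), (x64,b), (x64,d), (x65,b), (x65,d)}
  {x63, x64, x65} × {c, d} = {(x63,c), (x63,d), (x64,c), (x64,d), (x65,c), (x65,d)}
  {x63, x64, x65} × {b, c, d} = {(x63,b), (x63,c), (x63,d), (x64,b), (x64,c), (x64,d), (x65,b), (x65,c), (x65,d)}
These 13 distinct sets form the basis B.
Close under arbitrary unions to get τ_{X×Y}; counting gives |τ_{X×Y}| = 30.


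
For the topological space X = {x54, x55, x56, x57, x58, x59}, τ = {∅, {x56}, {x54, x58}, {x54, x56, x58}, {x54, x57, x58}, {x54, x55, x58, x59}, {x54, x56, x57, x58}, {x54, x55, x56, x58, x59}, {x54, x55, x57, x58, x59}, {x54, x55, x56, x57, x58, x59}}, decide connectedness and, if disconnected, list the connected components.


(X, τ) is disconnected; components = [{x56}, {x54, x55, x57, x58, x59}].

Find clopen sets (U ∈ τ with X ∖ U ∈ τ):
  U = ∅, X ∖ U = {x54, x55, x56, x57, x58, x59} — both open, so U is clopen.
  U = {x56}, X ∖ U = {x54, x55, x57, x58, x59} — both open, so U is clopen.
  U = {x54, x55, x57, x58, x59}, X ∖ U = {x56} — both open, so U is clopen.
  U = {x54, x55, x56, x57, x58, x59}, X ∖ U = ∅ — both open, so U is clopen.
Nontrivial clopen(s) exist: e.g. {x54, x55, x57, x58, x59}. So (X, τ) is disconnected.
Compute connected components by grouping points that agree on all clopens:
  component: {x56}
  component: {x54, x55, x57, x58, x59}


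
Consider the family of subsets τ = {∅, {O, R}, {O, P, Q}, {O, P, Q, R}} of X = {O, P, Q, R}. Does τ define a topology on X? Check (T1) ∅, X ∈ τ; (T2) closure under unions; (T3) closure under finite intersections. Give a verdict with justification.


τ is NOT a topology on X.

Axiom (T1): ∅ ∈ τ? Yes; X ∈ τ? Yes.
Axiom (T2/T3): check pairwise unions and intersections of members of τ.
Counterexample for (T3): {O, R} ∩ {O, P, Q} = {O} ∉ τ. Therefore τ is NOT a topology.


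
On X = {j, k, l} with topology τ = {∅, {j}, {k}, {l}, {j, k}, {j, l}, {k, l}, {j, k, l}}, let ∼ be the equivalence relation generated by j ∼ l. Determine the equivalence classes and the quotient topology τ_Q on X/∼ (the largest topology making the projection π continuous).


X/∼ = {[j=l], [k]}; |τ_Q| = 4.

Equivalence classes: [j=l], [k].
Quotient map π: X → X/∼ sends j ↦ [j=l], k ↦ [k], l ↦ [j=l].
For each subset V ⊆ X/∼, compute π^{-1}(V) ⊆ X and check whether π^{-1}(V) ∈ τ. V is open in τ_Q iff π^{-1}(V) ∈ τ.
  V = {}: π^{-1}(V) = ∅ ∈ τ ✓.
  V = {[j=l]}: π^{-1}(V) = {j, l} ∈ τ ✓.
  V = {[k]}: π^{-1}(V) = {k} ∈ τ ✓.
  V = {[j=l], [k]}: π^{-1}(V) = {j, k, l} ∈ τ ✓.
Open sets in the quotient: τ_Q = {{}, {[j=l]}, {[k]}, {[j=l], [k]}} (4 elements).


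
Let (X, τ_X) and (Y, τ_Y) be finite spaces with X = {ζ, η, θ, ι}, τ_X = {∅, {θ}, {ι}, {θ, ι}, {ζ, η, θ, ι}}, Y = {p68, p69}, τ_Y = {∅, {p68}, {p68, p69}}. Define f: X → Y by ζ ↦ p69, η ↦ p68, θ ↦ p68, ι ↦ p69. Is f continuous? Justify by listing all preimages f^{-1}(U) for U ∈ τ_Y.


f is NOT continuous.

Compute f^{-1}(U) for each U ∈ τ_Y:
  U = ∅: f^{-1}(U) = ∅ ∈ τ_X ✓.
  U = {p68}: f^{-1}(U) = {η, θ} ∉ τ_X ✗.
  U = {p68, p69}: f^{-1}(U) = {ζ, η, θ, ι} ∈ τ_X ✓.
Found U = {p68} with f^{-1}(U) = {η, θ} not in τ_X. Therefore f is NOT continuous.
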